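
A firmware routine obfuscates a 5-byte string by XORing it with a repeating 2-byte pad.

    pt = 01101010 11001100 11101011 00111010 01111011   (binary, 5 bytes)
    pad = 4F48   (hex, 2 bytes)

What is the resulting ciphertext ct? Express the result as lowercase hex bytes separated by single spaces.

25 84 a4 72 34

The 2-byte key repeats, so the effective keystream is 4f 48 4f 48 4f.
byte 0: 01101010 ⊕ 01001111 = 00100101
byte 1: 11001100 ⊕ 01001000 = 10000100
byte 2: 11101011 ⊕ 01001111 = 10100100
byte 3: 00111010 ⊕ 01001000 = 01110010
byte 4: 01111011 ⊕ 01001111 = 00110100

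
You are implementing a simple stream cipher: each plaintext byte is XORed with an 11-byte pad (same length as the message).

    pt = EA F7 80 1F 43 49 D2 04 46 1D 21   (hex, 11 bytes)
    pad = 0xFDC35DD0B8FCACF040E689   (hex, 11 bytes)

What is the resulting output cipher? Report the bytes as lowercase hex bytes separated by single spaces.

17 34 dd cf fb b5 7e f4 06 fb a8

234 ⊕ 253 =  23
247 ⊕ 195 =  52
128 ⊕  93 = 221
 31 ⊕ 208 = 207
 67 ⊕ 184 = 251
 73 ⊕ 252 = 181
210 ⊕ 172 = 126
  4 ⊕ 240 = 244
 70 ⊕  64 =   6
 29 ⊕ 230 = 251
 33 ⊕ 137 = 168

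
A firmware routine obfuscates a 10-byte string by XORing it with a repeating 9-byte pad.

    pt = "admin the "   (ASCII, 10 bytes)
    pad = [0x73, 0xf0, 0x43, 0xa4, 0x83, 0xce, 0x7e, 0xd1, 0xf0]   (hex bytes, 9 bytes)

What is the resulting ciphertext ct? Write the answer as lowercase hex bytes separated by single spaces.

12 94 2e cd ed ee 0a b9 95 53

The 9-byte key repeats, so the effective keystream is 73 f0 43 a4 83 ce 7e d1 f0 73.
byte 0: 61 xor 73 = 12
byte 1: 64 xor f0 = 94
byte 2: 6d xor 43 = 2e
byte 3: 69 xor a4 = cd
byte 4: 6e xor 83 = ed
byte 5: 20 xor ce = ee
byte 6: 74 xor 7e = 0a
byte 7: 68 xor d1 = b9
byte 8: 65 xor f0 = 95
byte 9: 20 xor 73 = 53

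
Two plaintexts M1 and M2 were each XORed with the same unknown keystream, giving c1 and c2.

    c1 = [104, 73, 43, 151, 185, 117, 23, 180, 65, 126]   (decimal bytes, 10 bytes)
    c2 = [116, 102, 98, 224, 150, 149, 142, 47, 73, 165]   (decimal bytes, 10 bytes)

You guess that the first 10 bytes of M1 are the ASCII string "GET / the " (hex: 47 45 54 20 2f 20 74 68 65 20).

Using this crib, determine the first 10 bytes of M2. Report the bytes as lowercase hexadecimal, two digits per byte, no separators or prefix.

5b6a1d5700c0edf36dfb

First, c1 ⊕ c2 = (M1 ⊕ K) ⊕ (M2 ⊕ K) = M1 ⊕ M2, so the key drops out. Then M2 = (M1 ⊕ M2) ⊕ M1 over the first 10 bytes.
byte 0: (68 xor 74) xor 47 = 1c xor 47 = 5b
byte 1: (49 xor 66) xor 45 = 2f xor 45 = 6a
byte 2: (2b xor 62) xor 54 = 49 xor 54 = 1d
byte 3: (97 xor e0) xor 20 = 77 xor 20 = 57
byte 4: (b9 xor 96) xor 2f = 2f xor 2f = 00
byte 5: (75 xor 95) xor 20 = e0 xor 20 = c0
byte 6: (17 xor 8e) xor 74 = 99 xor 74 = ed
byte 7: (b4 xor 2f) xor 68 = 9b xor 68 = f3
byte 8: (41 xor 49) xor 65 = 08 xor 65 = 6d
byte 9: (7e xor a5) xor 20 = db xor 20 = fb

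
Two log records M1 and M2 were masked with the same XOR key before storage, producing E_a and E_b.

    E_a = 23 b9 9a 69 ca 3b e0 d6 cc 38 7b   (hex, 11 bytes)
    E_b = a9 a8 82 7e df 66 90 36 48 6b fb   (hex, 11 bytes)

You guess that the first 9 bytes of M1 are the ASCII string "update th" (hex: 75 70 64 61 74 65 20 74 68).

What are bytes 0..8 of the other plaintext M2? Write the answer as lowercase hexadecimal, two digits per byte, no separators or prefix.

ff617c7661385094ec

First, E_a ⊕ E_b = (M1 ⊕ K) ⊕ (M2 ⊕ K) = M1 ⊕ M2, so the key drops out. Then M2 = (M1 ⊕ M2) ⊕ M1 over the first 9 bytes.
byte 0: (23 ⊕ a9) ⊕ 75 = 8a ⊕ 75 = ff
byte 1: (b9 ⊕ a8) ⊕ 70 = 11 ⊕ 70 = 61
byte 2: (9a ⊕ 82) ⊕ 64 = 18 ⊕ 64 = 7c
byte 3: (69 ⊕ 7e) ⊕ 61 = 17 ⊕ 61 = 76
byte 4: (ca ⊕ df) ⊕ 74 = 15 ⊕ 74 = 61
byte 5: (3b ⊕ 66) ⊕ 65 = 5d ⊕ 65 = 38
byte 6: (e0 ⊕ 90) ⊕ 20 = 70 ⊕ 20 = 50
byte 7: (d6 ⊕ 36) ⊕ 74 = e0 ⊕ 74 = 94
byte 8: (cc ⊕ 48) ⊕ 68 = 84 ⊕ 68 = ec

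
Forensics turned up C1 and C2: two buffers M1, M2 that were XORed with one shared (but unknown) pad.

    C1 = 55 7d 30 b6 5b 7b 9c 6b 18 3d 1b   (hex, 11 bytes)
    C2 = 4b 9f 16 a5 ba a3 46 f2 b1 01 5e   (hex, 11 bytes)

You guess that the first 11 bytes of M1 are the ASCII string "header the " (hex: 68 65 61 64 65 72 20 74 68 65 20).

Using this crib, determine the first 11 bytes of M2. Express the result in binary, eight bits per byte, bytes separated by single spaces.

First, C1 ⊕ C2 = (M1 ⊕ K) ⊕ (M2 ⊕ K) = M1 ⊕ M2, so the key drops out. Then M2 = (M1 ⊕ M2) ⊕ M1 over the first 11 bytes.
byte 0: (55 ⊕ 4b) ⊕ 68 = 1e ⊕ 68 = 76
byte 1: (7d ⊕ 9f) ⊕ 65 = e2 ⊕ 65 = 87
byte 2: (30 ⊕ 16) ⊕ 61 = 26 ⊕ 61 = 47
byte 3: (b6 ⊕ a5) ⊕ 64 = 13 ⊕ 64 = 77
byte 4: (5b ⊕ ba) ⊕ 65 = e1 ⊕ 65 = 84
byte 5: (7b ⊕ a3) ⊕ 72 = d8 ⊕ 72 = aa
byte 6: (9c ⊕ 46) ⊕ 20 = da ⊕ 20 = fa
byte 7: (6b ⊕ f2) ⊕ 74 = 99 ⊕ 74 = ed
byte 8: (18 ⊕ b1) ⊕ 68 = a9 ⊕ 68 = c1
byte 9: (3d ⊕ 01) ⊕ 65 = 3c ⊕ 65 = 59
byte 10: (1b ⊕ 5e) ⊕ 20 = 45 ⊕ 20 = 65

01110110 10000111 01000111 01110111 10000100 10101010 11111010 11101101 11000001 01011001 01100101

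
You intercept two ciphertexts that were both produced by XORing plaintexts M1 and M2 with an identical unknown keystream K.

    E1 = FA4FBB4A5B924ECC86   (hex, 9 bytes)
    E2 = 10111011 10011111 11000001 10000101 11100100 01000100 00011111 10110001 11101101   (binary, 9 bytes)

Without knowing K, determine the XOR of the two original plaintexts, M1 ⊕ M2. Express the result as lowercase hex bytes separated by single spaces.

41 d0 7a cf bf d6 51 7d 6b

E1 ⊕ E2 = (M1 ⊕ K) ⊕ (M2 ⊕ K) = M1 ⊕ M2 — the shared key cancels under XOR.
byte 0: 11111010 ⊕ 10111011 = 01000001
byte 1: 01001111 ⊕ 10011111 = 11010000
byte 2: 10111011 ⊕ 11000001 = 01111010
byte 3: 01001010 ⊕ 10000101 = 11001111
byte 4: 01011011 ⊕ 11100100 = 10111111
byte 5: 10010010 ⊕ 01000100 = 11010110
byte 6: 01001110 ⊕ 00011111 = 01010001
byte 7: 11001100 ⊕ 10110001 = 01111101
byte 8: 10000110 ⊕ 11101101 = 01101011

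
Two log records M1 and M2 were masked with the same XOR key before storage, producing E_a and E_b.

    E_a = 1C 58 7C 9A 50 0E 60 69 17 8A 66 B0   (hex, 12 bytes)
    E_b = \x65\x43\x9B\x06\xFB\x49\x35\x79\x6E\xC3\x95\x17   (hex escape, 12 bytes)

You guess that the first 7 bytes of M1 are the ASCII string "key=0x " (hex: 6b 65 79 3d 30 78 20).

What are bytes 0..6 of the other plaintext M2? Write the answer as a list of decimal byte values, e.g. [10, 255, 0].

[18, 126, 158, 161, 155, 63, 117]

First, E_a ⊕ E_b = (M1 ⊕ K) ⊕ (M2 ⊕ K) = M1 ⊕ M2, so the key drops out. Then M2 = (M1 ⊕ M2) ⊕ M1 over the first 7 bytes.
byte 0: (1c xor 65) xor 6b = 79 xor 6b = 12
byte 1: (58 xor 43) xor 65 = 1b xor 65 = 7e
byte 2: (7c xor 9b) xor 79 = e7 xor 79 = 9e
byte 3: (9a xor 06) xor 3d = 9c xor 3d = a1
byte 4: (50 xor fb) xor 30 = ab xor 30 = 9b
byte 5: (0e xor 49) xor 78 = 47 xor 78 = 3f
byte 6: (60 xor 35) xor 20 = 55 xor 20 = 75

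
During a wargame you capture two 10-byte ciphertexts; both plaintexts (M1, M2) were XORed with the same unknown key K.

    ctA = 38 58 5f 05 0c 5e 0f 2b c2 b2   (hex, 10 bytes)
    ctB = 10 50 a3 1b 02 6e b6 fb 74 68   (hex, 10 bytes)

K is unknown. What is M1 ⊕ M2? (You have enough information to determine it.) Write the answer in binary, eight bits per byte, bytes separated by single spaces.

00101000 00001000 11111100 00011110 00001110 00110000 10111001 11010000 10110110 11011010

ctA ⊕ ctB = (M1 ⊕ K) ⊕ (M2 ⊕ K) = M1 ⊕ M2 — the shared key cancels under XOR.
38 ^ 10 = 28
58 ^ 50 = 08
5f ^ a3 = fc
05 ^ 1b = 1e
0c ^ 02 = 0e
5e ^ 6e = 30
0f ^ b6 = b9
2b ^ fb = d0
c2 ^ 74 = b6
b2 ^ 68 = da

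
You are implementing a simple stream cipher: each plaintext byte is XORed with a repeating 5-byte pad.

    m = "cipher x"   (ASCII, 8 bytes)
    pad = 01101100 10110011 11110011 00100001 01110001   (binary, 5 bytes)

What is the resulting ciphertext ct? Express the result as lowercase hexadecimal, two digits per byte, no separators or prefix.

0fda8349141e938b

The 5-byte key repeats, so the effective keystream is 6c b3 f3 21 71 6c b3 f3.
byte 0: 63 ^ 6c = 0f
byte 1: 69 ^ b3 = da
byte 2: 70 ^ f3 = 83
byte 3: 68 ^ 21 = 49
byte 4: 65 ^ 71 = 14
byte 5: 72 ^ 6c = 1e
byte 6: 20 ^ b3 = 93
byte 7: 78 ^ f3 = 8b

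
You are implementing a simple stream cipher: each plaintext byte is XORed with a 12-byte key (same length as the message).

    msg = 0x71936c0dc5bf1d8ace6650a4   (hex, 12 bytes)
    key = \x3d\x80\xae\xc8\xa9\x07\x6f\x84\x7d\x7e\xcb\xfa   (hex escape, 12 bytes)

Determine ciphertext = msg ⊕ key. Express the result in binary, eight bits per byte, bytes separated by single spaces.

01001100 00010011 11000010 11000101 01101100 10111000 01110010 00001110 10110011 00011000 10011011 01011110

XOR is its own inverse, so applying the key byte-wise gives the result directly.
71 xor 3d = 4c
93 xor 80 = 13
6c xor ae = c2
0d xor c8 = c5
c5 xor a9 = 6c
bf xor 07 = b8
1d xor 6f = 72
8a xor 84 = 0e
ce xor 7d = b3
66 xor 7e = 18
50 xor cb = 9b
a4 xor fa = 5e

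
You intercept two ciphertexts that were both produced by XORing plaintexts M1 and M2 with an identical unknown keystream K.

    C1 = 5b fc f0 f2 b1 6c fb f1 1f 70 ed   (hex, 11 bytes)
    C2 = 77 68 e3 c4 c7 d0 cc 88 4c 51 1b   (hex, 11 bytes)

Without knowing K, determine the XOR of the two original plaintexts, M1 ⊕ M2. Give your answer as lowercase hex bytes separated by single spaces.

C1 ⊕ C2 = (M1 ⊕ K) ⊕ (M2 ⊕ K) = M1 ⊕ M2 — the shared key cancels under XOR.
byte 0:  91 ^ 119 =  44
byte 1: 252 ^ 104 = 148
byte 2: 240 ^ 227 =  19
byte 3: 242 ^ 196 =  54
byte 4: 177 ^ 199 = 118
byte 5: 108 ^ 208 = 188
byte 6: 251 ^ 204 =  55
byte 7: 241 ^ 136 = 121
byte 8:  31 ^  76 =  83
byte 9: 112 ^  81 =  33
byte 10: 237 ^  27 = 246

2c 94 13 36 76 bc 37 79 53 21 f6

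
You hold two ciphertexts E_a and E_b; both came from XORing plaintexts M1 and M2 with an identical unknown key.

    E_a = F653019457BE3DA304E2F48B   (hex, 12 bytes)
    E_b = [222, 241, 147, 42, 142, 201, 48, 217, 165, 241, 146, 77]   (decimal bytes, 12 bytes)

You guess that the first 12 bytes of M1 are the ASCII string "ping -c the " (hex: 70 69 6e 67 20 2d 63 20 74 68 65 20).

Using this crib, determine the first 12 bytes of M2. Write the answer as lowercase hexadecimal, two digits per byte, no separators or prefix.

58cbfcd9f95a6e5ad57b03e6

First, E_a ⊕ E_b = (M1 ⊕ K) ⊕ (M2 ⊕ K) = M1 ⊕ M2, so the key drops out. Then M2 = (M1 ⊕ M2) ⊕ M1 over the first 12 bytes.
byte 0: (f6 XOR de) XOR 70 = 28 XOR 70 = 58
byte 1: (53 XOR f1) XOR 69 = a2 XOR 69 = cb
byte 2: (01 XOR 93) XOR 6e = 92 XOR 6e = fc
byte 3: (94 XOR 2a) XOR 67 = be XOR 67 = d9
byte 4: (57 XOR 8e) XOR 20 = d9 XOR 20 = f9
byte 5: (be XOR c9) XOR 2d = 77 XOR 2d = 5a
byte 6: (3d XOR 30) XOR 63 = 0d XOR 63 = 6e
byte 7: (a3 XOR d9) XOR 20 = 7a XOR 20 = 5a
byte 8: (04 XOR a5) XOR 74 = a1 XOR 74 = d5
byte 9: (e2 XOR f1) XOR 68 = 13 XOR 68 = 7b
byte 10: (f4 XOR 92) XOR 65 = 66 XOR 65 = 03
byte 11: (8b XOR 4d) XOR 20 = c6 XOR 20 = e6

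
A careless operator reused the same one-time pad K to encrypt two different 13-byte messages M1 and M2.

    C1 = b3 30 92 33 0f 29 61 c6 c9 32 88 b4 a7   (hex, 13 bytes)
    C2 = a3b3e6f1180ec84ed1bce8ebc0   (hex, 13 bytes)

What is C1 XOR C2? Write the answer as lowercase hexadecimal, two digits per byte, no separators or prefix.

108374c21727a988188e605f67

C1 ⊕ C2 = (M1 ⊕ K) ⊕ (M2 ⊕ K) = M1 ⊕ M2 — the shared key cancels under XOR.
byte 0: b3 xor a3 = 10
byte 1: 30 xor b3 = 83
byte 2: 92 xor e6 = 74
byte 3: 33 xor f1 = c2
byte 4: 0f xor 18 = 17
byte 5: 29 xor 0e = 27
byte 6: 61 xor c8 = a9
byte 7: c6 xor 4e = 88
byte 8: c9 xor d1 = 18
byte 9: 32 xor bc = 8e
byte 10: 88 xor e8 = 60
byte 11: b4 xor eb = 5f
byte 12: a7 xor c0 = 67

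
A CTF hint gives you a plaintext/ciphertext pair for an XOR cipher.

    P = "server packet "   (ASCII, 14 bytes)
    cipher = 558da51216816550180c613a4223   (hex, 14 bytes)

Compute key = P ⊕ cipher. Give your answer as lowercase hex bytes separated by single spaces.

Since cipher = P ⊕ key, XORing both sides with P gives key = P ⊕ cipher.
73 xor 55 = 26
65 xor 8d = e8
72 xor a5 = d7
76 xor 12 = 64
65 xor 16 = 73
72 xor 81 = f3
20 xor 65 = 45
70 xor 50 = 20
61 xor 18 = 79
63 xor 0c = 6f
6b xor 61 = 0a
65 xor 3a = 5f
74 xor 42 = 36
20 xor 23 = 03

26 e8 d7 64 73 f3 45 20 79 6f 0a 5f 36 03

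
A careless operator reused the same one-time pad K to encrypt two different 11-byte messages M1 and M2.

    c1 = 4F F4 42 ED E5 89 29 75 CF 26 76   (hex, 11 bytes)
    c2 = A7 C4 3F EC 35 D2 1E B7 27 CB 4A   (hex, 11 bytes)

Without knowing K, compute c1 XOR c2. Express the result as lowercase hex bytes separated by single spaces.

e8 30 7d 01 d0 5b 37 c2 e8 ed 3c

c1 ⊕ c2 = (M1 ⊕ K) ⊕ (M2 ⊕ K) = M1 ⊕ M2 — the shared key cancels under XOR.
byte 0: 4f ^ a7 = e8
byte 1: f4 ^ c4 = 30
byte 2: 42 ^ 3f = 7d
byte 3: ed ^ ec = 01
byte 4: e5 ^ 35 = d0
byte 5: 89 ^ d2 = 5b
byte 6: 29 ^ 1e = 37
byte 7: 75 ^ b7 = c2
byte 8: cf ^ 27 = e8
byte 9: 26 ^ cb = ed
byte 10: 76 ^ 4a = 3c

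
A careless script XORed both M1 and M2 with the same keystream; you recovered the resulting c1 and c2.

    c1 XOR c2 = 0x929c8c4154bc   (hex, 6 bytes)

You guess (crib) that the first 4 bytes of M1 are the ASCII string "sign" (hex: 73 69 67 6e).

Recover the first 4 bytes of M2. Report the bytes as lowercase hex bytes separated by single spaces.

Since c1 ⊕ c2 = M1 ⊕ M2, XORing with the guessed M1 bytes yields the corresponding M2 bytes: M2 = (c1 ⊕ c2) ⊕ M1.
byte 0: 92 ⊕ 73 = e1
byte 1: 9c ⊕ 69 = f5
byte 2: 8c ⊕ 67 = eb
byte 3: 41 ⊕ 6e = 2f

e1 f5 eb 2f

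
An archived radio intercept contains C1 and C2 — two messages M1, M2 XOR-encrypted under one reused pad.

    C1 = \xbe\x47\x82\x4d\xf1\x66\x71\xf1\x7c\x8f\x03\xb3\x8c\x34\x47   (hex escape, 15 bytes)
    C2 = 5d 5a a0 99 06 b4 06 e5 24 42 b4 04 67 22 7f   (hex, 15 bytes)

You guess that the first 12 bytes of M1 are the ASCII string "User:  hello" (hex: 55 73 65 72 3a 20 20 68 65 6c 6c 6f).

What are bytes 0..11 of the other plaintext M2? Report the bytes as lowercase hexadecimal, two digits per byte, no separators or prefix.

First, C1 ⊕ C2 = (M1 ⊕ K) ⊕ (M2 ⊕ K) = M1 ⊕ M2, so the key drops out. Then M2 = (M1 ⊕ M2) ⊕ M1 over the first 12 bytes.
byte 0: (be xor 5d) xor 55 = e3 xor 55 = b6
byte 1: (47 xor 5a) xor 73 = 1d xor 73 = 6e
byte 2: (82 xor a0) xor 65 = 22 xor 65 = 47
byte 3: (4d xor 99) xor 72 = d4 xor 72 = a6
byte 4: (f1 xor 06) xor 3a = f7 xor 3a = cd
byte 5: (66 xor b4) xor 20 = d2 xor 20 = f2
byte 6: (71 xor 06) xor 20 = 77 xor 20 = 57
byte 7: (f1 xor e5) xor 68 = 14 xor 68 = 7c
byte 8: (7c xor 24) xor 65 = 58 xor 65 = 3d
byte 9: (8f xor 42) xor 6c = cd xor 6c = a1
byte 10: (03 xor b4) xor 6c = b7 xor 6c = db
byte 11: (b3 xor 04) xor 6f = b7 xor 6f = d8

b66e47a6cdf2577c3da1dbd8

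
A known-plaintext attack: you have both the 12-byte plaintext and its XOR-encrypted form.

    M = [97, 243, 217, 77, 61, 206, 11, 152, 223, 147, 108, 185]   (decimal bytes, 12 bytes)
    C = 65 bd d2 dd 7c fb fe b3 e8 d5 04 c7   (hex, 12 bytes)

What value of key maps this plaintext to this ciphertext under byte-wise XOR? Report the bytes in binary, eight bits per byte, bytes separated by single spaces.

00000100 01001110 00001011 10010000 01000001 00110101 11110101 00101011 00110111 01000110 01101000 01111110

Since C = M ⊕ key, XORing both sides with M gives key = M ⊕ C.
byte 0: 61 ^ 65 = 04
byte 1: f3 ^ bd = 4e
byte 2: d9 ^ d2 = 0b
byte 3: 4d ^ dd = 90
byte 4: 3d ^ 7c = 41
byte 5: ce ^ fb = 35
byte 6: 0b ^ fe = f5
byte 7: 98 ^ b3 = 2b
byte 8: df ^ e8 = 37
byte 9: 93 ^ d5 = 46
byte 10: 6c ^ 04 = 68
byte 11: b9 ^ c7 = 7e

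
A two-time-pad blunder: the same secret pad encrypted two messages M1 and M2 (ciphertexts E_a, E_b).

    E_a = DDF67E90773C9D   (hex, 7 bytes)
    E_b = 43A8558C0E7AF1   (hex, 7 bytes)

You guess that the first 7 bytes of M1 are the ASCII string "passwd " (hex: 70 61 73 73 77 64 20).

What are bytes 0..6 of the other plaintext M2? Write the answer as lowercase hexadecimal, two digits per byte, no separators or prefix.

ee3f586f0e224c

First, E_a ⊕ E_b = (M1 ⊕ K) ⊕ (M2 ⊕ K) = M1 ⊕ M2, so the key drops out. Then M2 = (M1 ⊕ M2) ⊕ M1 over the first 7 bytes.
byte 0: (dd xor 43) xor 70 = 9e xor 70 = ee
byte 1: (f6 xor a8) xor 61 = 5e xor 61 = 3f
byte 2: (7e xor 55) xor 73 = 2b xor 73 = 58
byte 3: (90 xor 8c) xor 73 = 1c xor 73 = 6f
byte 4: (77 xor 0e) xor 77 = 79 xor 77 = 0e
byte 5: (3c xor 7a) xor 64 = 46 xor 64 = 22
byte 6: (9d xor f1) xor 20 = 6c xor 20 = 4c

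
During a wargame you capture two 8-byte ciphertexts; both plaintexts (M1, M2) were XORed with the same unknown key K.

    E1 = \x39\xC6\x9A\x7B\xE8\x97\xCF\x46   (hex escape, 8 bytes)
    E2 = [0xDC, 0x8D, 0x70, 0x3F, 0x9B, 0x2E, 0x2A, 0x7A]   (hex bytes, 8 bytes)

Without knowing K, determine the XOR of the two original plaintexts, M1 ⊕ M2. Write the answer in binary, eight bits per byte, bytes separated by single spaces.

11100101 01001011 11101010 01000100 01110011 10111001 11100101 00111100

E1 ⊕ E2 = (M1 ⊕ K) ⊕ (M2 ⊕ K) = M1 ⊕ M2 — the shared key cancels under XOR.
byte 0: 00111001 xor 11011100 = 11100101
byte 1: 11000110 xor 10001101 = 01001011
byte 2: 10011010 xor 01110000 = 11101010
byte 3: 01111011 xor 00111111 = 01000100
byte 4: 11101000 xor 10011011 = 01110011
byte 5: 10010111 xor 00101110 = 10111001
byte 6: 11001111 xor 00101010 = 11100101
byte 7: 01000110 xor 01111010 = 00111100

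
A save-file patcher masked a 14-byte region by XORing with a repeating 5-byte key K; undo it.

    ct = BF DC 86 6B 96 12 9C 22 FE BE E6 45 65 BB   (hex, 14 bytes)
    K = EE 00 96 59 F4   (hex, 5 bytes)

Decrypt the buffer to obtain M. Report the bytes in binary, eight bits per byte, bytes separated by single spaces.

01010001 11011100 00010000 00110010 01100010 11111100 10011100 10110100 10100111 01001010 00001000 01000101 11110011 11100010

The 5-byte key repeats, so the effective keystream is ee 00 96 59 f4 ee 00 96 59 f4 ee 00 96 59.
byte 0: bf xor ee = 51
byte 1: dc xor 00 = dc
byte 2: 86 xor 96 = 10
byte 3: 6b xor 59 = 32
byte 4: 96 xor f4 = 62
byte 5: 12 xor ee = fc
byte 6: 9c xor 00 = 9c
byte 7: 22 xor 96 = b4
byte 8: fe xor 59 = a7
byte 9: be xor f4 = 4a
byte 10: e6 xor ee = 08
byte 11: 45 xor 00 = 45
byte 12: 65 xor 96 = f3
byte 13: bb xor 59 = e2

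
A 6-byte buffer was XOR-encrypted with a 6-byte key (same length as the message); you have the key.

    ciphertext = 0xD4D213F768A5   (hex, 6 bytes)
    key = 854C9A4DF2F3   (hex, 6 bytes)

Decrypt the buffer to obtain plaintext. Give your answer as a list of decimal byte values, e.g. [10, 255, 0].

d4 ⊕ 85 = 51
d2 ⊕ 4c = 9e
13 ⊕ 9a = 89
f7 ⊕ 4d = ba
68 ⊕ f2 = 9a
a5 ⊕ f3 = 56

[81, 158, 137, 186, 154, 86]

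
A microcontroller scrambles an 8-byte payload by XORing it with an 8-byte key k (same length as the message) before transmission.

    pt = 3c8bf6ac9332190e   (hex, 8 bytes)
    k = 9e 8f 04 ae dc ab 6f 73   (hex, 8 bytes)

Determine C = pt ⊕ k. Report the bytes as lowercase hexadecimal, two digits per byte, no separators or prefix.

a204f2024f99767d

XOR is its own inverse, so applying the key byte-wise gives the result directly.
byte 0: 3c ⊕ 9e = a2
byte 1: 8b ⊕ 8f = 04
byte 2: f6 ⊕ 04 = f2
byte 3: ac ⊕ ae = 02
byte 4: 93 ⊕ dc = 4f
byte 5: 32 ⊕ ab = 99
byte 6: 19 ⊕ 6f = 76
byte 7: 0e ⊕ 73 = 7d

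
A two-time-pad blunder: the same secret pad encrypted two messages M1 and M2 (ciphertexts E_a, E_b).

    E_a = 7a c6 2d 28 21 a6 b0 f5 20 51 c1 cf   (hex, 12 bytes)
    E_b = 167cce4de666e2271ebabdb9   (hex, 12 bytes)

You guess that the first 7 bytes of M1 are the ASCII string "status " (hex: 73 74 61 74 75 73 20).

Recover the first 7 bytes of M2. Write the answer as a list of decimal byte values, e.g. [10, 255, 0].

First, E_a ⊕ E_b = (M1 ⊕ K) ⊕ (M2 ⊕ K) = M1 ⊕ M2, so the key drops out. Then M2 = (M1 ⊕ M2) ⊕ M1 over the first 7 bytes.
byte 0: (7a ⊕ 16) ⊕ 73 = 6c ⊕ 73 = 1f
byte 1: (c6 ⊕ 7c) ⊕ 74 = ba ⊕ 74 = ce
byte 2: (2d ⊕ ce) ⊕ 61 = e3 ⊕ 61 = 82
byte 3: (28 ⊕ 4d) ⊕ 74 = 65 ⊕ 74 = 11
byte 4: (21 ⊕ e6) ⊕ 75 = c7 ⊕ 75 = b2
byte 5: (a6 ⊕ 66) ⊕ 73 = c0 ⊕ 73 = b3
byte 6: (b0 ⊕ e2) ⊕ 20 = 52 ⊕ 20 = 72

[31, 206, 130, 17, 178, 179, 114]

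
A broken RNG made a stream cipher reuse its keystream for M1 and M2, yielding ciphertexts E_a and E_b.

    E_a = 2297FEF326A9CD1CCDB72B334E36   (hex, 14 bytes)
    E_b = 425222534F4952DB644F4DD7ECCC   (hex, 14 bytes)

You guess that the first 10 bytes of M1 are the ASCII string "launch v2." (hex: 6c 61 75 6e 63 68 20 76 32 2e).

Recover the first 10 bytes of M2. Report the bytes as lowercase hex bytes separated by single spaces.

First, E_a ⊕ E_b = (M1 ⊕ K) ⊕ (M2 ⊕ K) = M1 ⊕ M2, so the key drops out. Then M2 = (M1 ⊕ M2) ⊕ M1 over the first 10 bytes.
byte 0: (22 xor 42) xor 6c = 60 xor 6c = 0c
byte 1: (97 xor 52) xor 61 = c5 xor 61 = a4
byte 2: (fe xor 22) xor 75 = dc xor 75 = a9
byte 3: (f3 xor 53) xor 6e = a0 xor 6e = ce
byte 4: (26 xor 4f) xor 63 = 69 xor 63 = 0a
byte 5: (a9 xor 49) xor 68 = e0 xor 68 = 88
byte 6: (cd xor 52) xor 20 = 9f xor 20 = bf
byte 7: (1c xor db) xor 76 = c7 xor 76 = b1
byte 8: (cd xor 64) xor 32 = a9 xor 32 = 9b
byte 9: (b7 xor 4f) xor 2e = f8 xor 2e = d6

0c a4 a9 ce 0a 88 bf b1 9b d6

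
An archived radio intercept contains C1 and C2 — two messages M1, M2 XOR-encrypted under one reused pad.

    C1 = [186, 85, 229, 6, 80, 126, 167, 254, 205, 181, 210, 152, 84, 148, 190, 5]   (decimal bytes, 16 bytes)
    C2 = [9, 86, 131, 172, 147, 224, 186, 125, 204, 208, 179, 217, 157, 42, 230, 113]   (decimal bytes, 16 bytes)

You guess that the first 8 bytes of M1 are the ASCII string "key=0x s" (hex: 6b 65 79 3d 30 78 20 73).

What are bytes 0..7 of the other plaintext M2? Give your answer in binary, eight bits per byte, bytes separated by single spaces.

11011000 01100110 00011111 10010111 11110011 11100110 00111101 11110000

First, C1 ⊕ C2 = (M1 ⊕ K) ⊕ (M2 ⊕ K) = M1 ⊕ M2, so the key drops out. Then M2 = (M1 ⊕ M2) ⊕ M1 over the first 8 bytes.
byte 0: (ba XOR 09) XOR 6b = b3 XOR 6b = d8
byte 1: (55 XOR 56) XOR 65 = 03 XOR 65 = 66
byte 2: (e5 XOR 83) XOR 79 = 66 XOR 79 = 1f
byte 3: (06 XOR ac) XOR 3d = aa XOR 3d = 97
byte 4: (50 XOR 93) XOR 30 = c3 XOR 30 = f3
byte 5: (7e XOR e0) XOR 78 = 9e XOR 78 = e6
byte 6: (a7 XOR ba) XOR 20 = 1d XOR 20 = 3d
byte 7: (fe XOR 7d) XOR 73 = 83 XOR 73 = f0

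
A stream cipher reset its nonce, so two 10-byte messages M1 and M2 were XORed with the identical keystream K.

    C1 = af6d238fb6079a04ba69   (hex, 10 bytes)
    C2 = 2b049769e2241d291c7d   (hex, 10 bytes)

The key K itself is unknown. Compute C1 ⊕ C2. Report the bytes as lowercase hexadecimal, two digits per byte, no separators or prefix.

8469b4e65423872da614

C1 ⊕ C2 = (M1 ⊕ K) ⊕ (M2 ⊕ K) = M1 ⊕ M2 — the shared key cancels under XOR.
175 ⊕  43 = 132
109 ⊕   4 = 105
 35 ⊕ 151 = 180
143 ⊕ 105 = 230
182 ⊕ 226 =  84
  7 ⊕  36 =  35
154 ⊕  29 = 135
  4 ⊕  41 =  45
186 ⊕  28 = 166
105 ⊕ 125 =  20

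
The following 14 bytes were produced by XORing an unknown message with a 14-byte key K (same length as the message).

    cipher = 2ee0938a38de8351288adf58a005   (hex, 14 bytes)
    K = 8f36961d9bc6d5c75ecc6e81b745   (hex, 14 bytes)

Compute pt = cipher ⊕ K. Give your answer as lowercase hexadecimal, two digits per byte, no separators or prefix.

XOR is its own inverse, so applying the key byte-wise gives the result directly.
2e ^ 8f = a1
e0 ^ 36 = d6
93 ^ 96 = 05
8a ^ 1d = 97
38 ^ 9b = a3
de ^ c6 = 18
83 ^ d5 = 56
51 ^ c7 = 96
28 ^ 5e = 76
8a ^ cc = 46
df ^ 6e = b1
58 ^ 81 = d9
a0 ^ b7 = 17
05 ^ 45 = 40

a1d60597a31856967646b1d91740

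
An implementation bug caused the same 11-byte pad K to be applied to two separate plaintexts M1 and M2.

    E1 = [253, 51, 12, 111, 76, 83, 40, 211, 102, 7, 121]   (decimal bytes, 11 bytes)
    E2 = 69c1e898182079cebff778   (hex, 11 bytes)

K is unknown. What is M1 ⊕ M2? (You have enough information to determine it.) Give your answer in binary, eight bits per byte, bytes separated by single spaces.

E1 ⊕ E2 = (M1 ⊕ K) ⊕ (M2 ⊕ K) = M1 ⊕ M2 — the shared key cancels under XOR.
253 XOR 105 = 148
 51 XOR 193 = 242
 12 XOR 232 = 228
111 XOR 152 = 247
 76 XOR  24 =  84
 83 XOR  32 = 115
 40 XOR 121 =  81
211 XOR 206 =  29
102 XOR 191 = 217
  7 XOR 247 = 240
121 XOR 120 =   1

10010100 11110010 11100100 11110111 01010100 01110011 01010001 00011101 11011001 11110000 00000001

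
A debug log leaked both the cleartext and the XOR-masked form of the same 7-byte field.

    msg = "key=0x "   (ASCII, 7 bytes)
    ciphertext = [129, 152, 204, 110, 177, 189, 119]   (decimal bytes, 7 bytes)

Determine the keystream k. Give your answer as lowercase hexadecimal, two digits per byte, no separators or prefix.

Since ciphertext = msg ⊕ k, XORing both sides with msg gives k = msg ⊕ ciphertext.
byte 0: 01101011 XOR 10000001 = 11101010
byte 1: 01100101 XOR 10011000 = 11111101
byte 2: 01111001 XOR 11001100 = 10110101
byte 3: 00111101 XOR 01101110 = 01010011
byte 4: 00110000 XOR 10110001 = 10000001
byte 5: 01111000 XOR 10111101 = 11000101
byte 6: 00100000 XOR 01110111 = 01010111

eafdb55381c557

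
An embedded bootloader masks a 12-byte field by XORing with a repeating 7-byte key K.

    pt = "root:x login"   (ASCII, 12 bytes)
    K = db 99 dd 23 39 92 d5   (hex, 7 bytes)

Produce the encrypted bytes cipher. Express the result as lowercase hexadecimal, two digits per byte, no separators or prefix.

a9f6b25703eaf5b7f6ba4a57

The 7-byte key repeats, so the effective keystream is db 99 dd 23 39 92 d5 db 99 dd 23 39.
byte 0: 01110010 XOR 11011011 = 10101001
byte 1: 01101111 XOR 10011001 = 11110110
byte 2: 01101111 XOR 11011101 = 10110010
byte 3: 01110100 XOR 00100011 = 01010111
byte 4: 00111010 XOR 00111001 = 00000011
byte 5: 01111000 XOR 10010010 = 11101010
byte 6: 00100000 XOR 11010101 = 11110101
byte 7: 01101100 XOR 11011011 = 10110111
byte 8: 01101111 XOR 10011001 = 11110110
byte 9: 01100111 XOR 11011101 = 10111010
byte 10: 01101001 XOR 00100011 = 01001010
byte 11: 01101110 XOR 00111001 = 01010111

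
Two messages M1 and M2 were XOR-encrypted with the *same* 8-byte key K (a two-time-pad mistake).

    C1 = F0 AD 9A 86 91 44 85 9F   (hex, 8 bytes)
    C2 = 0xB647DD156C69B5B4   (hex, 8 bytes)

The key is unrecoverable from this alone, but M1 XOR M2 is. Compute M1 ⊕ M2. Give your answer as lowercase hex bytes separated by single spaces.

46 ea 47 93 fd 2d 30 2b

C1 ⊕ C2 = (M1 ⊕ K) ⊕ (M2 ⊕ K) = M1 ⊕ M2 — the shared key cancels under XOR.
f0 XOR b6 = 46
ad XOR 47 = ea
9a XOR dd = 47
86 XOR 15 = 93
91 XOR 6c = fd
44 XOR 69 = 2d
85 XOR b5 = 30
9f XOR b4 = 2b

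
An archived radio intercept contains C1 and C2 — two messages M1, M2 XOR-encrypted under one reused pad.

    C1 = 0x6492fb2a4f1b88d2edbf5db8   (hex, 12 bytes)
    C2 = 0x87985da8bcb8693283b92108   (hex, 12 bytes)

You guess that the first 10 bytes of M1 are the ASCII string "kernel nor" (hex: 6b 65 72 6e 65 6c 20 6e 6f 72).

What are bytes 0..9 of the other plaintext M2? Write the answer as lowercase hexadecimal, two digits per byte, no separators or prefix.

886fd4ec96cfc18e0174

First, C1 ⊕ C2 = (M1 ⊕ K) ⊕ (M2 ⊕ K) = M1 ⊕ M2, so the key drops out. Then M2 = (M1 ⊕ M2) ⊕ M1 over the first 10 bytes.
byte 0: (64 XOR 87) XOR 6b = e3 XOR 6b = 88
byte 1: (92 XOR 98) XOR 65 = 0a XOR 65 = 6f
byte 2: (fb XOR 5d) XOR 72 = a6 XOR 72 = d4
byte 3: (2a XOR a8) XOR 6e = 82 XOR 6e = ec
byte 4: (4f XOR bc) XOR 65 = f3 XOR 65 = 96
byte 5: (1b XOR b8) XOR 6c = a3 XOR 6c = cf
byte 6: (88 XOR 69) XOR 20 = e1 XOR 20 = c1
byte 7: (d2 XOR 32) XOR 6e = e0 XOR 6e = 8e
byte 8: (ed XOR 83) XOR 6f = 6e XOR 6f = 01
byte 9: (bf XOR b9) XOR 72 = 06 XOR 72 = 74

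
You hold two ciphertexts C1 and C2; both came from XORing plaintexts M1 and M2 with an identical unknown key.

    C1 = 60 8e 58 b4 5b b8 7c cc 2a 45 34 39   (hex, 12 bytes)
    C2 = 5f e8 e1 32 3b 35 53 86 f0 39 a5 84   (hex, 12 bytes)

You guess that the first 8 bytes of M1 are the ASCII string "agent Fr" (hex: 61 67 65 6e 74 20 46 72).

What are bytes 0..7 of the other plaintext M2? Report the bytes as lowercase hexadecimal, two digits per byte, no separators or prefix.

5e01dce814ad6938

First, C1 ⊕ C2 = (M1 ⊕ K) ⊕ (M2 ⊕ K) = M1 ⊕ M2, so the key drops out. Then M2 = (M1 ⊕ M2) ⊕ M1 over the first 8 bytes.
byte 0: (60 ^ 5f) ^ 61 = 3f ^ 61 = 5e
byte 1: (8e ^ e8) ^ 67 = 66 ^ 67 = 01
byte 2: (58 ^ e1) ^ 65 = b9 ^ 65 = dc
byte 3: (b4 ^ 32) ^ 6e = 86 ^ 6e = e8
byte 4: (5b ^ 3b) ^ 74 = 60 ^ 74 = 14
byte 5: (b8 ^ 35) ^ 20 = 8d ^ 20 = ad
byte 6: (7c ^ 53) ^ 46 = 2f ^ 46 = 69
byte 7: (cc ^ 86) ^ 72 = 4a ^ 72 = 38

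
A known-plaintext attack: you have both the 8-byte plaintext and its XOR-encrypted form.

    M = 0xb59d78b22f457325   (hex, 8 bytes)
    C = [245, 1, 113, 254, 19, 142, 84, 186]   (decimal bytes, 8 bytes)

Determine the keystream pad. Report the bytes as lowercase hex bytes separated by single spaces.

Since C = M ⊕ pad, XORing both sides with M gives pad = M ⊕ C.
byte 0: b5 xor f5 = 40
byte 1: 9d xor 01 = 9c
byte 2: 78 xor 71 = 09
byte 3: b2 xor fe = 4c
byte 4: 2f xor 13 = 3c
byte 5: 45 xor 8e = cb
byte 6: 73 xor 54 = 27
byte 7: 25 xor ba = 9f

40 9c 09 4c 3c cb 27 9f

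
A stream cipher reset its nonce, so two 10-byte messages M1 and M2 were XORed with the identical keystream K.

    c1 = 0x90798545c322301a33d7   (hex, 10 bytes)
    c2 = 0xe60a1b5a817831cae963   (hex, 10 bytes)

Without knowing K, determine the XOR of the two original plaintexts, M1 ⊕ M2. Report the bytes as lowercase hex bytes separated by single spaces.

c1 ⊕ c2 = (M1 ⊕ K) ⊕ (M2 ⊕ K) = M1 ⊕ M2 — the shared key cancels under XOR.
byte 0: 90 ⊕ e6 = 76
byte 1: 79 ⊕ 0a = 73
byte 2: 85 ⊕ 1b = 9e
byte 3: 45 ⊕ 5a = 1f
byte 4: c3 ⊕ 81 = 42
byte 5: 22 ⊕ 78 = 5a
byte 6: 30 ⊕ 31 = 01
byte 7: 1a ⊕ ca = d0
byte 8: 33 ⊕ e9 = da
byte 9: d7 ⊕ 63 = b4

76 73 9e 1f 42 5a 01 d0 da b4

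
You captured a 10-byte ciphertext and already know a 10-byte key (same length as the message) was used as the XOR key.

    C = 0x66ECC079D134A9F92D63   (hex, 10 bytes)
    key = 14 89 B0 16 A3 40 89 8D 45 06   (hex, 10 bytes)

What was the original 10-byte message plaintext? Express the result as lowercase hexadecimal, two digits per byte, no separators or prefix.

7265706f727420746865

XOR is its own inverse, so applying the key byte-wise gives the result directly.
66 xor 14 = 72
ec xor 89 = 65
c0 xor b0 = 70
79 xor 16 = 6f
d1 xor a3 = 72
34 xor 40 = 74
a9 xor 89 = 20
f9 xor 8d = 74
2d xor 45 = 68
63 xor 06 = 65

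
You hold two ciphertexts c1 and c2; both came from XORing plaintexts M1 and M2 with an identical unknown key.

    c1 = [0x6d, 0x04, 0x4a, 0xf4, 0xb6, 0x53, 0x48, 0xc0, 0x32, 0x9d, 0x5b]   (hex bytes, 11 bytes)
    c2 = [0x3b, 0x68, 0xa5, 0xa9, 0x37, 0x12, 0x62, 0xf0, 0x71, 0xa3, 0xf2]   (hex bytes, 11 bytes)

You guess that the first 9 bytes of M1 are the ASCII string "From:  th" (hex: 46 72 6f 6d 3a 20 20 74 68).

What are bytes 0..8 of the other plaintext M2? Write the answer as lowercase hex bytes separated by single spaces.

First, c1 ⊕ c2 = (M1 ⊕ K) ⊕ (M2 ⊕ K) = M1 ⊕ M2, so the key drops out. Then M2 = (M1 ⊕ M2) ⊕ M1 over the first 9 bytes.
byte 0: (6d XOR 3b) XOR 46 = 56 XOR 46 = 10
byte 1: (04 XOR 68) XOR 72 = 6c XOR 72 = 1e
byte 2: (4a XOR a5) XOR 6f = ef XOR 6f = 80
byte 3: (f4 XOR a9) XOR 6d = 5d XOR 6d = 30
byte 4: (b6 XOR 37) XOR 3a = 81 XOR 3a = bb
byte 5: (53 XOR 12) XOR 20 = 41 XOR 20 = 61
byte 6: (48 XOR 62) XOR 20 = 2a XOR 20 = 0a
byte 7: (c0 XOR f0) XOR 74 = 30 XOR 74 = 44
byte 8: (32 XOR 71) XOR 68 = 43 XOR 68 = 2b

10 1e 80 30 bb 61 0a 44 2b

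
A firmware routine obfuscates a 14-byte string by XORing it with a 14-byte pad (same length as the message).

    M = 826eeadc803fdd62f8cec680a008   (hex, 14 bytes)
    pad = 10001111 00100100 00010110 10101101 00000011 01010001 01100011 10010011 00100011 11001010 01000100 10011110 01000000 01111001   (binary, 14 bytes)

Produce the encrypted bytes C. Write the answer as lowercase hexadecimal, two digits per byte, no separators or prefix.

XOR is its own inverse, so applying the key byte-wise gives the result directly.
byte 0: 82 xor 8f = 0d
byte 1: 6e xor 24 = 4a
byte 2: ea xor 16 = fc
byte 3: dc xor ad = 71
byte 4: 80 xor 03 = 83
byte 5: 3f xor 51 = 6e
byte 6: dd xor 63 = be
byte 7: 62 xor 93 = f1
byte 8: f8 xor 23 = db
byte 9: ce xor ca = 04
byte 10: c6 xor 44 = 82
byte 11: 80 xor 9e = 1e
byte 12: a0 xor 40 = e0
byte 13: 08 xor 79 = 71

0d4afc71836ebef1db04821ee071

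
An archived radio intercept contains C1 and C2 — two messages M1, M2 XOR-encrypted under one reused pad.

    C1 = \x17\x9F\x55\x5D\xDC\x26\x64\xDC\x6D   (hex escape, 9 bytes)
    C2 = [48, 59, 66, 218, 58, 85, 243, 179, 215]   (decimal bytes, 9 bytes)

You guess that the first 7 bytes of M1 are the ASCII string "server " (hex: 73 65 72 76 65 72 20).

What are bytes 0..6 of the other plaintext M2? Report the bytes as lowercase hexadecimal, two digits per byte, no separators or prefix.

First, C1 ⊕ C2 = (M1 ⊕ K) ⊕ (M2 ⊕ K) = M1 ⊕ M2, so the key drops out. Then M2 = (M1 ⊕ M2) ⊕ M1 over the first 7 bytes.
byte 0: (17 XOR 30) XOR 73 = 27 XOR 73 = 54
byte 1: (9f XOR 3b) XOR 65 = a4 XOR 65 = c1
byte 2: (55 XOR 42) XOR 72 = 17 XOR 72 = 65
byte 3: (5d XOR da) XOR 76 = 87 XOR 76 = f1
byte 4: (dc XOR 3a) XOR 65 = e6 XOR 65 = 83
byte 5: (26 XOR 55) XOR 72 = 73 XOR 72 = 01
byte 6: (64 XOR f3) XOR 20 = 97 XOR 20 = b7

54c165f18301b7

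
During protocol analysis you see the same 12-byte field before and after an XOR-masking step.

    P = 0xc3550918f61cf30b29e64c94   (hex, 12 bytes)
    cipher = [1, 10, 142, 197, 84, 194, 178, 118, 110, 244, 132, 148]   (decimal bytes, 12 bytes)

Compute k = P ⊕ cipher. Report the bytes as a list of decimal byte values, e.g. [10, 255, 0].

[194, 95, 135, 221, 162, 222, 65, 125, 71, 18, 200, 0]

Since cipher = P ⊕ k, XORing both sides with P gives k = P ⊕ cipher.
byte 0: 11000011 xor 00000001 = 11000010
byte 1: 01010101 xor 00001010 = 01011111
byte 2: 00001001 xor 10001110 = 10000111
byte 3: 00011000 xor 11000101 = 11011101
byte 4: 11110110 xor 01010100 = 10100010
byte 5: 00011100 xor 11000010 = 11011110
byte 6: 11110011 xor 10110010 = 01000001
byte 7: 00001011 xor 01110110 = 01111101
byte 8: 00101001 xor 01101110 = 01000111
byte 9: 11100110 xor 11110100 = 00010010
byte 10: 01001100 xor 10000100 = 11001000
byte 11: 10010100 xor 10010100 = 00000000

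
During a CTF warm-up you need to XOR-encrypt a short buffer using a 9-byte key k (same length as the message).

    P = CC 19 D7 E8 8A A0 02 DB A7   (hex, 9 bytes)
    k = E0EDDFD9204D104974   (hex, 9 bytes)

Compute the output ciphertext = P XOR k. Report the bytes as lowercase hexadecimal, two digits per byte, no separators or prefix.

XOR is its own inverse, so applying the key byte-wise gives the result directly.
204 XOR 224 =  44
 25 XOR 237 = 244
215 XOR 223 =   8
232 XOR 217 =  49
138 XOR  32 = 170
160 XOR  77 = 237
  2 XOR  16 =  18
219 XOR  73 = 146
167 XOR 116 = 211

2cf40831aaed1292d3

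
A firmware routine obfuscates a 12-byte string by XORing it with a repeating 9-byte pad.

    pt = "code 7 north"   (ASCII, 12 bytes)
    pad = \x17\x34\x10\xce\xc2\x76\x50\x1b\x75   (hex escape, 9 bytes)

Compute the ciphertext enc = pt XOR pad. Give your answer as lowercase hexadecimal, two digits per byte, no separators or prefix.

745b74abe24170751a654078

The 9-byte key repeats, so the effective keystream is 17 34 10 ce c2 76 50 1b 75 17 34 10.
byte 0: 63 ⊕ 17 = 74
byte 1: 6f ⊕ 34 = 5b
byte 2: 64 ⊕ 10 = 74
byte 3: 65 ⊕ ce = ab
byte 4: 20 ⊕ c2 = e2
byte 5: 37 ⊕ 76 = 41
byte 6: 20 ⊕ 50 = 70
byte 7: 6e ⊕ 1b = 75
byte 8: 6f ⊕ 75 = 1a
byte 9: 72 ⊕ 17 = 65
byte 10: 74 ⊕ 34 = 40
byte 11: 68 ⊕ 10 = 78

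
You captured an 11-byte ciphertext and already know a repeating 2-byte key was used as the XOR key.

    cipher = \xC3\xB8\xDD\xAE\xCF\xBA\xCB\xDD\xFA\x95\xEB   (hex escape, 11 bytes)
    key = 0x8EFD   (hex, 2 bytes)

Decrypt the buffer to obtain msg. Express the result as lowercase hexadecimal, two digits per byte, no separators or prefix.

4d45535341474520746865

The 2-byte key repeats, so the effective keystream is 8e fd 8e fd 8e fd 8e fd 8e fd 8e.
byte 0: 195 ⊕ 142 =  77
byte 1: 184 ⊕ 253 =  69
byte 2: 221 ⊕ 142 =  83
byte 3: 174 ⊕ 253 =  83
byte 4: 207 ⊕ 142 =  65
byte 5: 186 ⊕ 253 =  71
byte 6: 203 ⊕ 142 =  69
byte 7: 221 ⊕ 253 =  32
byte 8: 250 ⊕ 142 = 116
byte 9: 149 ⊕ 253 = 104
byte 10: 235 ⊕ 142 = 101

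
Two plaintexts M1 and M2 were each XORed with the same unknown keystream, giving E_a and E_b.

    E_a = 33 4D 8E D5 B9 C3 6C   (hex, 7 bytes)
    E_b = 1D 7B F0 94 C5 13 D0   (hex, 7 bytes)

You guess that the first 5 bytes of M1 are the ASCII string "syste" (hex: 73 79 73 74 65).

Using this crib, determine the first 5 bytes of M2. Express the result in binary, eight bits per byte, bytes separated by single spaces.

01011101 01001111 00001101 00110101 00011001

First, E_a ⊕ E_b = (M1 ⊕ K) ⊕ (M2 ⊕ K) = M1 ⊕ M2, so the key drops out. Then M2 = (M1 ⊕ M2) ⊕ M1 over the first 5 bytes.
byte 0: (33 XOR 1d) XOR 73 = 2e XOR 73 = 5d
byte 1: (4d XOR 7b) XOR 79 = 36 XOR 79 = 4f
byte 2: (8e XOR f0) XOR 73 = 7e XOR 73 = 0d
byte 3: (d5 XOR 94) XOR 74 = 41 XOR 74 = 35
byte 4: (b9 XOR c5) XOR 65 = 7c XOR 65 = 19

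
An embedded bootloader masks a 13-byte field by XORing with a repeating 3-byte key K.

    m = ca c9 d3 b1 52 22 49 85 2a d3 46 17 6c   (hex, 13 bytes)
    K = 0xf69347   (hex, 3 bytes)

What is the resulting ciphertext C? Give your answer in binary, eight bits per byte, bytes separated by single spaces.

00111100 01011010 10010100 01000111 11000001 01100101 10111111 00010110 01101101 00100101 11010101 01010000 10011010

The 3-byte key repeats, so the effective keystream is f6 93 47 f6 93 47 f6 93 47 f6 93 47 f6.
byte 0: ca xor f6 = 3c
byte 1: c9 xor 93 = 5a
byte 2: d3 xor 47 = 94
byte 3: b1 xor f6 = 47
byte 4: 52 xor 93 = c1
byte 5: 22 xor 47 = 65
byte 6: 49 xor f6 = bf
byte 7: 85 xor 93 = 16
byte 8: 2a xor 47 = 6d
byte 9: d3 xor f6 = 25
byte 10: 46 xor 93 = d5
byte 11: 17 xor 47 = 50
byte 12: 6c xor f6 = 9a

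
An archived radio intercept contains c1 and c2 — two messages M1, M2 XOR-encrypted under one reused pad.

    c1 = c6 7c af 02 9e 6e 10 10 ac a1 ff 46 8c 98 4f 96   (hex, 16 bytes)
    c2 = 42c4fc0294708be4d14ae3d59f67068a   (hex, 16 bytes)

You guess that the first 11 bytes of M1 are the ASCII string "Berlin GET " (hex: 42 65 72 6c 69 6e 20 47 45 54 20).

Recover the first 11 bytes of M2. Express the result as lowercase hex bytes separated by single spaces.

First, c1 ⊕ c2 = (M1 ⊕ K) ⊕ (M2 ⊕ K) = M1 ⊕ M2, so the key drops out. Then M2 = (M1 ⊕ M2) ⊕ M1 over the first 11 bytes.
byte 0: (c6 xor 42) xor 42 = 84 xor 42 = c6
byte 1: (7c xor c4) xor 65 = b8 xor 65 = dd
byte 2: (af xor fc) xor 72 = 53 xor 72 = 21
byte 3: (02 xor 02) xor 6c = 00 xor 6c = 6c
byte 4: (9e xor 94) xor 69 = 0a xor 69 = 63
byte 5: (6e xor 70) xor 6e = 1e xor 6e = 70
byte 6: (10 xor 8b) xor 20 = 9b xor 20 = bb
byte 7: (10 xor e4) xor 47 = f4 xor 47 = b3
byte 8: (ac xor d1) xor 45 = 7d xor 45 = 38
byte 9: (a1 xor 4a) xor 54 = eb xor 54 = bf
byte 10: (ff xor e3) xor 20 = 1c xor 20 = 3c

c6 dd 21 6c 63 70 bb b3 38 bf 3c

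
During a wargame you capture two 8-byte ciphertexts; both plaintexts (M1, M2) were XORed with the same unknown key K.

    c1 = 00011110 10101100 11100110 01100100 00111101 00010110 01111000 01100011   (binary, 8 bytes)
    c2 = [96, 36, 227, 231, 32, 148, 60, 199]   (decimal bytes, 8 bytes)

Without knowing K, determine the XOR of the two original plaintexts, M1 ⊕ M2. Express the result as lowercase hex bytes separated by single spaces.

7e 88 05 83 1d 82 44 a4

c1 ⊕ c2 = (M1 ⊕ K) ⊕ (M2 ⊕ K) = M1 ⊕ M2 — the shared key cancels under XOR.
byte 0: 00011110 ^ 01100000 = 01111110
byte 1: 10101100 ^ 00100100 = 10001000
byte 2: 11100110 ^ 11100011 = 00000101
byte 3: 01100100 ^ 11100111 = 10000011
byte 4: 00111101 ^ 00100000 = 00011101
byte 5: 00010110 ^ 10010100 = 10000010
byte 6: 01111000 ^ 00111100 = 01000100
byte 7: 01100011 ^ 11000111 = 10100100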